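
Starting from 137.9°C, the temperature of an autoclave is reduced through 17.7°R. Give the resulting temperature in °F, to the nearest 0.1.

The 17.7°R change is an interval, so only the factor 5/9 applies: -17.7 × 5/9 = -9.8333°C.
Final Celsius temperature: 137.9000 - 9.8333 = 128.0667°C.
In Fahrenheit: 128.0667 × 1.8 + 32 = 262.5°F.

262.5°F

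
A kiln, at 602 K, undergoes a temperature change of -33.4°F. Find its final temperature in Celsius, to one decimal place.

Initial temperature in Celsius: 602 - 273.15 = 328.8500°C.
The 33.4°F change is an interval, so only the factor 5/9 applies: -33.4 × 5/9 = -18.5556°C.
Final Celsius temperature: 328.8500 - 18.5556 = 310.2944°C.

310.3°C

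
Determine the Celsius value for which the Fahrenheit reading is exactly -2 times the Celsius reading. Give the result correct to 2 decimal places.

-8.42°C

Let C be the Celsius reading. The Fahrenheit reading is F = 1.8·C + 32.
Require F = -2·C: 1.8·C + 32 = -2·C.
(3.8)·C = -32  ⇒  C = -8.42.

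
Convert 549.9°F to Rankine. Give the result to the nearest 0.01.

In Celsius: (549.9 - 32) × 5/9 = 287.7222°C.
In Rankine: 287.7222 × 1.8 + 491.67 = 1009.57°R.

1009.57°R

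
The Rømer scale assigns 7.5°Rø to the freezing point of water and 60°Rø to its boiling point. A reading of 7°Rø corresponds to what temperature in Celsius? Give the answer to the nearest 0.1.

-1.0°C

Linear interpolation between the fixed points: C = (7 - 7.5) × 100 / (60 - 7.5) = -0.9524°C.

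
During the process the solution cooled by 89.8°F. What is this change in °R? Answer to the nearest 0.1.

89.8°R

Fahrenheit and Rankine degrees are the same size, so the interval is unchanged: 89.8.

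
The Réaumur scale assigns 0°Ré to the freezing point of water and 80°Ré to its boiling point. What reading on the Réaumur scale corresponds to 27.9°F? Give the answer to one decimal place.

-1.8°Ré

First in Celsius: (27.9 - 32) × 5/9 = -2.2778°C.
Linearly onto the Réaumur scale: 0 + (-2.2778 / 100) × (80 - 0) = -1.8°Ré.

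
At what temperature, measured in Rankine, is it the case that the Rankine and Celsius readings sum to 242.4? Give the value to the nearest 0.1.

331.4°R

Let R be the Rankine reading. The Celsius reading is C = 5/9·R - 273.15.
Require R + C = 242.4: (14/9)·R - 273.15 = 242.4.
R = (242.4 + 273.15) / (14/9) = 331.4.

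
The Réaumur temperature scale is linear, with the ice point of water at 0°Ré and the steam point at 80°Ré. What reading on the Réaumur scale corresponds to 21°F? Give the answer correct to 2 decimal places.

-4.89°Ré

First in Celsius: (21 - 32) × 5/9 = -6.1111°C.
Linearly onto the Réaumur scale: 0 + (-6.1111 / 100) × (80 - 0) = -4.89°Ré.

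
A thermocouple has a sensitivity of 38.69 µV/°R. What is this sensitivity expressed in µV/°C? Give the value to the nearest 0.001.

69.642 µV/°C

Since only a temperature interval is involved, the additive offset between the scales drops out.
A change of 1°C is a change of 1.8°R, so per °C the value is 38.69 × 1.8 = 69.642.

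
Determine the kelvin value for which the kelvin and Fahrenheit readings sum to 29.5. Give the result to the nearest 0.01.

Let K be the kelvin reading. The Fahrenheit reading is F = 1.8·K - 459.67.
Require K + F = 29.5: (2.8)·K - 459.67 = 29.5.
K = (29.5 + 459.67) / (2.8) = 174.70.

174.70 K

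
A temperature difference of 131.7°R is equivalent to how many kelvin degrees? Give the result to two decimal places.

73.17 K

For a temperature interval the offset drops out; only the factor 5/9 applies.
131.7 × 5/9 = 73.17.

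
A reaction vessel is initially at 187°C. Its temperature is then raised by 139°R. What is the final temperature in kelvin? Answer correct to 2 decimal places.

The 139°R change is an interval, so only the factor 5/9 applies: +139 × 5/9 = +77.2222°C.
Final Celsius temperature: 187.0000 + 77.2222 = 264.2222°C.
In kelvin: 264.2222 + 273.15 = 537.37 K.

537.37 K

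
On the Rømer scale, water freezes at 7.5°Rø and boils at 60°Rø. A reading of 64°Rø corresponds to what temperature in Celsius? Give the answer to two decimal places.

107.62°C

Linear interpolation between the fixed points: C = (64 - 7.5) × 100 / (60 - 7.5) = 107.6190°C.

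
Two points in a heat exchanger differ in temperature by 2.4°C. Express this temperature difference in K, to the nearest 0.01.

Celsius and kelvin degrees are the same size, so the interval is unchanged: 2.40.

2.40 K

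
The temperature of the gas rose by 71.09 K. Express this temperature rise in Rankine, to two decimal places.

Only the scale ratio 1.8 matters for a change in temperature.
71.09 × 1.8 = 127.96.

127.96°R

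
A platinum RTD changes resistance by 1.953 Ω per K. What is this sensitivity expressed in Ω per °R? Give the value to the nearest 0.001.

Since only a temperature interval is involved, the additive offset between the scales drops out.
A change of 1°R is a change of 5/9 K, so per °R the value is 1.953 × 5/9 = 1.085.

1.085 Ω per °R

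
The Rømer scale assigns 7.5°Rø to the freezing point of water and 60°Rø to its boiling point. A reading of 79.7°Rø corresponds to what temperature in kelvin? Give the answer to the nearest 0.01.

410.67 K

Linear interpolation between the fixed points: C = (79.7 - 7.5) × 100 / (60 - 7.5) = 137.5238°C.
Then 137.5238 + 273.15 = 410.67 K.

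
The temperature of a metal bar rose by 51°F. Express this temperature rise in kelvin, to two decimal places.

For a temperature interval the offset drops out; only the factor 5/9 applies.
51 × 5/9 = 28.33.

28.33 K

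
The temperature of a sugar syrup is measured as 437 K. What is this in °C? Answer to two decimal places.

In Celsius: 437 - 273.15 = 163.8500°C.

163.85°C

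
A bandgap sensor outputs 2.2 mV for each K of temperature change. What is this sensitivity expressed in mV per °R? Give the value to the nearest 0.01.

The quantity depends on a temperature interval, so only the ratio of degree sizes applies; the offset between the scales is irrelevant.
A change of 1°R is a change of 5/9 K, so per °R the value is 2.2 × 5/9 = 1.22.

1.22 mV per °R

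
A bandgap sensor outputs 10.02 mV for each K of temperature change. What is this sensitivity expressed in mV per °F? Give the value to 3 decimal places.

The quantity depends on a temperature interval, so only the ratio of degree sizes applies; the offset between the scales is irrelevant.
A change of 1°F is a change of 5/9 K, so per °F the value is 10.02 × 5/9 = 5.567.

5.567 mV per °F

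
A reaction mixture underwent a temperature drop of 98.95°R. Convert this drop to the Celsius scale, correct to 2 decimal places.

54.97°C

Only the scale ratio 5/9 matters for a change in temperature.
98.95 × 5/9 = 54.97.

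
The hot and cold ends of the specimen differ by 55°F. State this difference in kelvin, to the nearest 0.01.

For a temperature interval the offset drops out; only the factor 5/9 applies.
55 × 5/9 = 30.56.

30.56 K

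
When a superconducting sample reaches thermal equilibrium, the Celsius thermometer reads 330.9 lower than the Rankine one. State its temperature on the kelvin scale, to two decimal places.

Let x be the Rankine reading; then the Celsius reading is 5/9·x - 273.15.
(5/9·x - 273.15) - x = -330.9  ⇒  (-4/9)·x = -57.75  ⇒  x = 129.9375°R.
In Celsius: (129.9375 - 491.67) × 5/9 = -200.9625°C.
In kelvin: -200.9625 + 273.15 = 72.19 K.

72.19 K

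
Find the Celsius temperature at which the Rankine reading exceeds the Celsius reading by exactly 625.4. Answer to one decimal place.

Let C be the Celsius reading. The Rankine reading is R = 1.8·C + 491.67.
Require R - C = 625.4: (0.8)·C + 491.67 = 625.4.
C = (625.4 - 491.67) / (0.8) = 167.2.

167.2°C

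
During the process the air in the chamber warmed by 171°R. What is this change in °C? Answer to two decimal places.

For a temperature interval the offset drops out; only the factor 5/9 applies.
171 × 5/9 = 95.00.

95.00°C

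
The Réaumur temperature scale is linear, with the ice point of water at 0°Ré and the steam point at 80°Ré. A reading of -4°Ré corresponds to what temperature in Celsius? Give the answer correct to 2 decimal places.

-5.00°C

Linear interpolation between the fixed points: C = (-4 - 0) × 100 / (80 - 0) = -5.0000°C.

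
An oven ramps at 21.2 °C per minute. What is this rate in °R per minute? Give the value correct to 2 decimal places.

The quantity depends on a temperature interval, so only the ratio of degree sizes applies; the offset between the scales is irrelevant.
A change of 1°C is a change of 1.8°R, so 21.2 × 1.8 = 38.16.

38.16 °R/minute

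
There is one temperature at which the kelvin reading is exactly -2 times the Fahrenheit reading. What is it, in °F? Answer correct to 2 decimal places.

-99.93°F

Let F be the Fahrenheit reading. The kelvin reading is K = 5/9·F + 255.372.
Require K = -2·F: 5/9·F + 255.372 = -2·F.
(23/9)·F = -255.372  ⇒  F = -99.93.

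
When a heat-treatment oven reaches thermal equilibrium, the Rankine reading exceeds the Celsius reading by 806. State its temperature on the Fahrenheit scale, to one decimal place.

Let x be the Celsius reading; then the Rankine reading is 1.8·x + 491.67.
(1.8·x + 491.67) - x = 806  ⇒  (0.8)·x = 314.33  ⇒  x = 392.9125°C.
In Fahrenheit: 392.9125 × 1.8 + 32 = 739.2°F.

739.2°F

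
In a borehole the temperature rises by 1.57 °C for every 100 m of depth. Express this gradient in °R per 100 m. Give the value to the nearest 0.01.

2.83 °R/100 m

The quantity depends on a temperature interval, so only the ratio of degree sizes applies; the offset between the scales is irrelevant.
A change of 1°C is a change of 1.8°R, so 1.57 × 1.8 = 2.83.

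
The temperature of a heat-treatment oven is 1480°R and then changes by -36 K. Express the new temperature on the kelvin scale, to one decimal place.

786.2 K

Initial temperature in Celsius: (1480 - 491.67) × 5/9 = 549.0722°C.
The 36 K change is an interval; Kelvin and Celsius degrees are the same size, so ΔC = -36°C.
Final Celsius temperature: 549.0722 - 36.0000 = 513.0722°C.
In kelvin: 513.0722 + 273.15 = 786.2 K.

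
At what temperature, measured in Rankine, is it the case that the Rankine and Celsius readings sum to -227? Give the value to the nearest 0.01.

29.67°R

Let R be the Rankine reading. The Celsius reading is C = 5/9·R - 273.15.
Require R + C = -227: (14/9)·R - 273.15 = -227.
R = (-227 + 273.15) / (14/9) = 29.67.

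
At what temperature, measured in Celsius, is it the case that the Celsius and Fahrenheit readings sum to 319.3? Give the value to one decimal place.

Let C be the Celsius reading. The Fahrenheit reading is F = 1.8·C + 32.
Require C + F = 319.3: (2.8)·C + 32 = 319.3.
C = (319.3 - 32) / (2.8) = 102.6.

102.6°C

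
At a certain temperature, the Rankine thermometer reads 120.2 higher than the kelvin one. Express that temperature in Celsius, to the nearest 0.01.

-122.90°C

Let x be the kelvin reading; then the Rankine reading is 1.8·x.
(1.8·x) - x = 120.2  ⇒  (0.8)·x = 120.2  ⇒  x = 150.2500 K.
In Celsius: 150.25 - 273.15 = -122.90°C.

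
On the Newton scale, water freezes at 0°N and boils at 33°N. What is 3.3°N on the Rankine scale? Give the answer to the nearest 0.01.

Linear interpolation between the fixed points: C = (3.3 - 0) × 100 / (33 - 0) = 10.0000°C.
Then 10.0000 × 1.8 + 491.67 = 509.67°R.

509.67°R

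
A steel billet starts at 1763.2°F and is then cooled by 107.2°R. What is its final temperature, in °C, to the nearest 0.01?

902.22°C

Initial temperature in Celsius: (1763.2 - 32) × 5/9 = 961.7778°C.
The 107.2°R change is an interval, so only the factor 5/9 applies: -107.2 × 5/9 = -59.5556°C.
Final Celsius temperature: 961.7778 - 59.5556 = 902.2222°C.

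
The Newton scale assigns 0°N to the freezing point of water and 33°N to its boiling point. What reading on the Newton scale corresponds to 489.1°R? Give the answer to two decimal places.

First in Celsius: (489.1 - 491.67) × 5/9 = -1.4278°C.
Linearly onto the Newton scale: 0 + (-1.4278 / 100) × (33 - 0) = -0.47°N.

-0.47°N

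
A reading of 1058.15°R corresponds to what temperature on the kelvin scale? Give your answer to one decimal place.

In Celsius: (1058.15 - 491.67) × 5/9 = 314.7111°C.
In kelvin: 314.7111 + 273.15 = 587.9 K.

587.9 K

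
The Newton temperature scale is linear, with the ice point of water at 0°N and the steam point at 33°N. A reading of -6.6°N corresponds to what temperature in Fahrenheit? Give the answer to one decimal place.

-4.0°F

Linear interpolation between the fixed points: C = (-6.6 - 0) × 100 / (33 - 0) = -20.0000°C.
Then -20.0000 × 1.8 + 32 = -4.0°F.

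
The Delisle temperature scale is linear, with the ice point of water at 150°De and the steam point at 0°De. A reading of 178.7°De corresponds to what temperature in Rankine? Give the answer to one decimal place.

Linear interpolation between the fixed points: C = (178.7 - 150) × 100 / (0 - 150) = -19.1333°C.
Then -19.1333 × 1.8 + 491.67 = 457.2°R.

457.2°R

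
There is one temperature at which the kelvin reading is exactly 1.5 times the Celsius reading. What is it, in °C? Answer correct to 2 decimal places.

Let C be the Celsius reading. The kelvin reading is K = 1·C + 273.15.
Require K = 1.5·C: 1·C + 273.15 = 1.5·C.
(-0.5)·C = -273.15  ⇒  C = 546.30.

546.30°C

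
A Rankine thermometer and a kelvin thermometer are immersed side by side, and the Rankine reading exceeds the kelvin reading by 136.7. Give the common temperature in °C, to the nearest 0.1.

-102.3°C

Let x be the Rankine reading; then the kelvin reading is 5/9·x.
(5/9·x) - x = -136.7  ⇒  (-4/9)·x = -136.7  ⇒  x = 307.5750°R.
In Celsius: (307.575 - 491.67) × 5/9 = -102.3°C.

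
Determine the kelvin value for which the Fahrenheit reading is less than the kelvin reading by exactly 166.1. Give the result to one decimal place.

Let K be the kelvin reading. The Fahrenheit reading is F = 1.8·K - 459.67.
Require F - K = -166.1: (0.8)·K - 459.67 = -166.1.
K = (-166.1 + 459.67) / (0.8) = 367.0.

367.0 K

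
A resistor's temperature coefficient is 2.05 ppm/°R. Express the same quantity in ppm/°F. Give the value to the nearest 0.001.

Since only a temperature interval is involved, the additive offset between the scales drops out.
A change of 1°F is a change of 1°R, so per °F the value is 2.05 × 1 = 2.050.

2.050 ppm/°F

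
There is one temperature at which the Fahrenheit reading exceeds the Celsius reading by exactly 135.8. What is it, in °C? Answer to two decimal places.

129.75°C

Let C be the Celsius reading. The Fahrenheit reading is F = 1.8·C + 32.
Require F - C = 135.8: (0.8)·C + 32 = 135.8.
C = (135.8 - 32) / (0.8) = 129.75.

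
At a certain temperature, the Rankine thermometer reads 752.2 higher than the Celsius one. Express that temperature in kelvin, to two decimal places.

598.81 K

Let x be the Celsius reading; then the Rankine reading is 1.8·x + 491.67.
(1.8·x + 491.67) - x = 752.2  ⇒  (0.8)·x = 260.53  ⇒  x = 325.6625°C.
In kelvin: 325.6625 + 273.15 = 598.81 K.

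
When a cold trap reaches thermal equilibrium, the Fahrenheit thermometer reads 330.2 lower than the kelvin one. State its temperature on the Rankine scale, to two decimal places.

291.31°R

Let x be the kelvin reading; then the Fahrenheit reading is 1.8·x - 459.67.
(1.8·x - 459.67) - x = -330.2  ⇒  (0.8)·x = 129.47  ⇒  x = 161.8375 K.
In Celsius: 161.8375 - 273.15 = -111.3125°C.
In Rankine: -111.3125 × 1.8 + 491.67 = 291.31°R.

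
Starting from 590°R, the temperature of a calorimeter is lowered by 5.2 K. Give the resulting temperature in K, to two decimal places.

Initial temperature in Celsius: (590 - 491.67) × 5/9 = 54.6278°C.
The 5.2 K change is an interval; Kelvin and Celsius degrees are the same size, so ΔC = -5.2°C.
Final Celsius temperature: 54.6278 - 5.2000 = 49.4278°C.
In kelvin: 49.4278 + 273.15 = 322.58 K.

322.58 K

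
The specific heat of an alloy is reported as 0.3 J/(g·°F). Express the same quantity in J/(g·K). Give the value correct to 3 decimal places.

The quantity depends on a temperature interval, so only the ratio of degree sizes applies; the offset between the scales is irrelevant.
A change of 1 K is a change of 1.8°F, so per K the value is 0.3 × 1.8 = 0.540.

0.540 J/(g·K)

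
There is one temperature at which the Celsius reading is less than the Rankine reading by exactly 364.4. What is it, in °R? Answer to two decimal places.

205.31°R

Let R be the Rankine reading. The Celsius reading is C = 5/9·R - 273.15.
Require C - R = -364.4: (-4/9)·R - 273.15 = -364.4.
R = (-364.4 + 273.15) / (-4/9) = 205.31.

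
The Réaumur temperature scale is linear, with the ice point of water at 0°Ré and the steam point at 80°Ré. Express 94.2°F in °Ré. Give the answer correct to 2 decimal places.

First in Celsius: (94.2 - 32) × 5/9 = 34.5556°C.
Linearly onto the Réaumur scale: 0 + (34.5556 / 100) × (80 - 0) = 27.64°Ré.

27.64°Ré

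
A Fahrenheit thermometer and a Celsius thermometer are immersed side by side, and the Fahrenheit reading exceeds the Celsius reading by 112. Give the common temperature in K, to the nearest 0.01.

Let x be the Fahrenheit reading; then the Celsius reading is 5/9·x - 17.7778.
(5/9·x - 17.7778) - x = -112  ⇒  (-4/9)·x = -94.2222  ⇒  x = 212.0000°F.
In Celsius: (212 - 32) × 5/9 = 100.0000°C.
In kelvin: 100.0000 + 273.15 = 373.15 K.

373.15 K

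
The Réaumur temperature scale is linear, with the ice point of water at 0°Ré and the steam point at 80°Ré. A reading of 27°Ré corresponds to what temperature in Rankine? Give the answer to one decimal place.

552.4°R

Linear interpolation between the fixed points: C = (27 - 0) × 100 / (80 - 0) = 33.7500°C.
Then 33.7500 × 1.8 + 491.67 = 552.4°R.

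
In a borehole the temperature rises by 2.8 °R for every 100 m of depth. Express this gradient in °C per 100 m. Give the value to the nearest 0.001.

1.556 °C/100 m

The quantity depends on a temperature interval, so only the ratio of degree sizes applies; the offset between the scales is irrelevant.
A change of 1°R is a change of 5/9°C, so 2.8 × 5/9 = 1.556.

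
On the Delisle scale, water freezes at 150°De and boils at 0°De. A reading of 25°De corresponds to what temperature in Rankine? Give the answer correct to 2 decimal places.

641.67°R

Linear interpolation between the fixed points: C = (25 - 150) × 100 / (0 - 150) = 83.3333°C.
Then 83.3333 × 1.8 + 491.67 = 641.67°R.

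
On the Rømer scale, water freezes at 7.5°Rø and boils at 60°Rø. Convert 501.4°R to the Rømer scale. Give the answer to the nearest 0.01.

First in Celsius: (501.4 - 491.67) × 5/9 = 5.4056°C.
Linearly onto the Rømer scale: 7.5 + (5.4056 / 100) × (60 - 7.5) = 10.34°Rø.

10.34°Rø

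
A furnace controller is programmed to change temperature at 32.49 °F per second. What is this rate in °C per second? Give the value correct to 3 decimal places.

Since only a temperature interval is involved, the additive offset between the scales drops out.
A change of 1°F is a change of 5/9°C, so 32.49 × 5/9 = 18.050.

18.050 °C/second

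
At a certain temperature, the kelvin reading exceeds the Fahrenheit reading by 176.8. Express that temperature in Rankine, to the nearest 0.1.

Let x be the Fahrenheit reading; then the kelvin reading is 5/9·x + 255.372.
(5/9·x + 255.372) - x = 176.8  ⇒  (-4/9)·x = -78.5722  ⇒  x = 176.7875°F.
In Celsius: (176.7875 - 32) × 5/9 = 80.4375°C.
In Rankine: 80.4375 × 1.8 + 491.67 = 636.5°R.

636.5°R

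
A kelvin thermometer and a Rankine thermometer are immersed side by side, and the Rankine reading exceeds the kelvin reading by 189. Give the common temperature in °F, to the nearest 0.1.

-34.4°F

Let x be the kelvin reading; then the Rankine reading is 1.8·x.
(1.8·x) - x = 189  ⇒  (0.8)·x = 189  ⇒  x = 236.2500 K.
In Celsius: 236.25 - 273.15 = -36.9000°C.
In Fahrenheit: -36.9000 × 1.8 + 32 = -34.4°F.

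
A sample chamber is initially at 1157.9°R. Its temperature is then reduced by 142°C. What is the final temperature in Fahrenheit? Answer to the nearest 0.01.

442.63°F

Initial temperature in Celsius: (1157.9 - 491.67) × 5/9 = 370.1278°C.
Final Celsius temperature: 370.1278 - 142.0000 = 228.1278°C.
In Fahrenheit: 228.1278 × 1.8 + 32 = 442.63°F.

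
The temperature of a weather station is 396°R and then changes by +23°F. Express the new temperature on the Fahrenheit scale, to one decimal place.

-40.7°F

Initial temperature in Celsius: (396 - 491.67) × 5/9 = -53.1500°C.
The 23°F change is an interval, so only the factor 5/9 applies: +23 × 5/9 = +12.7778°C.
Final Celsius temperature: -53.1500 + 12.7778 = -40.3722°C.
In Fahrenheit: -40.3722 × 1.8 + 32 = -40.7°F.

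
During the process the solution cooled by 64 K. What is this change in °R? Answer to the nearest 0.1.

For a temperature interval the offset drops out; only the factor 1.8 applies.
64 × 1.8 = 115.2.

115.2°R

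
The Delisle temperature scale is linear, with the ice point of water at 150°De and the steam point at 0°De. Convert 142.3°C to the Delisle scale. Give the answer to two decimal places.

-63.45°De

Linearly onto the Delisle scale: 150 + (142.3000 / 100) × (0 - 150) = -63.45°De.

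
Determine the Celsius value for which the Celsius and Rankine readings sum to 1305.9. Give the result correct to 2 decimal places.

290.80°C

Let C be the Celsius reading. The Rankine reading is R = 1.8·C + 491.67.
Require C + R = 1305.9: (2.8)·C + 491.67 = 1305.9.
C = (1305.9 - 491.67) / (2.8) = 290.80.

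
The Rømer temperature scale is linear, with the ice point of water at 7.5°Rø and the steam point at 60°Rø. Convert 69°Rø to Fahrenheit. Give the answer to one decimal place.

242.9°F

Linear interpolation between the fixed points: C = (69 - 7.5) × 100 / (60 - 7.5) = 117.1429°C.
Then 117.1429 × 1.8 + 32 = 242.9°F.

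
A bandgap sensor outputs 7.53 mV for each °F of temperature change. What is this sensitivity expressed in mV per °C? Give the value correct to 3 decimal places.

13.554 mV per °C

Since only a temperature interval is involved, the additive offset between the scales drops out.
A change of 1°C is a change of 1.8°F, so per °C the value is 7.53 × 1.8 = 13.554.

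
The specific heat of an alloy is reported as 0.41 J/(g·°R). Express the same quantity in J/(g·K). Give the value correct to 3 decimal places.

0.738 J/(g·K)

The quantity depends on a temperature interval, so only the ratio of degree sizes applies; the offset between the scales is irrelevant.
A change of 1 K is a change of 1.8°R, so per K the value is 0.41 × 1.8 = 0.738.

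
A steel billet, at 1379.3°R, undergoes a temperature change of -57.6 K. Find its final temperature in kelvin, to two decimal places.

708.68 K

Initial temperature in Celsius: (1379.3 - 491.67) × 5/9 = 493.1278°C.
The 57.6 K change is an interval; Kelvin and Celsius degrees are the same size, so ΔC = -57.6°C.
Final Celsius temperature: 493.1278 - 57.6000 = 435.5278°C.
In kelvin: 435.5278 + 273.15 = 708.68 K.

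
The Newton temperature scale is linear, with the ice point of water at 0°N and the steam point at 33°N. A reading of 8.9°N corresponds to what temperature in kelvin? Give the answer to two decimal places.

Linear interpolation between the fixed points: C = (8.9 - 0) × 100 / (33 - 0) = 26.9697°C.
Then 26.9697 + 273.15 = 300.12 K.

300.12 K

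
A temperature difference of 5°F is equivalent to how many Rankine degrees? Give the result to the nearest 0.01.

Fahrenheit and Rankine degrees are the same size, so the interval is unchanged: 5.00.

5.00°R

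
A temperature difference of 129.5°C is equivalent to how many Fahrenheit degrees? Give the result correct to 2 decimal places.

233.10°F

For a temperature interval the offset drops out; only the factor 1.8 applies.
129.5 × 1.8 = 233.10.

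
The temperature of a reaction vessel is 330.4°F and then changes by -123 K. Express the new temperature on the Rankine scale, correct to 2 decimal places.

Initial temperature in Celsius: (330.4 - 32) × 5/9 = 165.7778°C.
The 123 K change is an interval; Kelvin and Celsius degrees are the same size, so ΔC = -123°C.
Final Celsius temperature: 165.7778 - 123.0000 = 42.7778°C.
In Rankine: 42.7778 × 1.8 + 491.67 = 568.67°R.

568.67°R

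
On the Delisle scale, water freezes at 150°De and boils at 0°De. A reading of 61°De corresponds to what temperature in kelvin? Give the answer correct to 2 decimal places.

332.48 K

Linear interpolation between the fixed points: C = (61 - 150) × 100 / (0 - 150) = 59.3333°C.
Then 59.3333 + 273.15 = 332.48 K.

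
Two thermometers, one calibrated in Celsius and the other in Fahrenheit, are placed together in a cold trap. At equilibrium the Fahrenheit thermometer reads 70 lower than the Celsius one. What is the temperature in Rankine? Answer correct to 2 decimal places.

Let x be the Celsius reading; then the Fahrenheit reading is 1.8·x + 32.
(1.8·x + 32) - x = -70  ⇒  (0.8)·x = -102  ⇒  x = -127.5000°C.
In Rankine: -127.5000 × 1.8 + 491.67 = 262.17°R.

262.17°R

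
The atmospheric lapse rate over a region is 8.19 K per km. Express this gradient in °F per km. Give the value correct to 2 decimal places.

Since only a temperature interval is involved, the additive offset between the scales drops out.
A change of 1 K is a change of 1.8°F, so 8.19 × 1.8 = 14.74.

14.74 °F/km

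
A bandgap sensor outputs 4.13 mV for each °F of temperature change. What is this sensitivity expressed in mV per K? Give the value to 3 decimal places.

The quantity depends on a temperature interval, so only the ratio of degree sizes applies; the offset between the scales is irrelevant.
A change of 1 K is a change of 1.8°F, so per K the value is 4.13 × 1.8 = 7.434.

7.434 mV per K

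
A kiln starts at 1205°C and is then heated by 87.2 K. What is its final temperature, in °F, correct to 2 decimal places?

2357.96°F

The 87.2 K change is an interval; Kelvin and Celsius degrees are the same size, so ΔC = +87.2°C.
Final Celsius temperature: 1205.0000 + 87.2000 = 1292.2000°C.
In Fahrenheit: 1292.2000 × 1.8 + 32 = 2357.96°F.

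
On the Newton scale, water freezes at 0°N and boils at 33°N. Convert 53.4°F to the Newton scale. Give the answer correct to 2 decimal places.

3.92°N

First in Celsius: (53.4 - 32) × 5/9 = 11.8889°C.
Linearly onto the Newton scale: 0 + (11.8889 / 100) × (33 - 0) = 3.92°N.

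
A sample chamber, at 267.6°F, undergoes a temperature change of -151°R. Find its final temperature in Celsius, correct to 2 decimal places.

Initial temperature in Celsius: (267.6 - 32) × 5/9 = 130.8889°C.
The 151°R change is an interval, so only the factor 5/9 applies: -151 × 5/9 = -83.8889°C.
Final Celsius temperature: 130.8889 - 83.8889 = 47.0000°C.

47.00°C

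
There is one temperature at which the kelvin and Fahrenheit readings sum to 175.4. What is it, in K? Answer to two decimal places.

226.81 K

Let K be the kelvin reading. The Fahrenheit reading is F = 1.8·K - 459.67.
Require K + F = 175.4: (2.8)·K - 459.67 = 175.4.
K = (175.4 + 459.67) / (2.8) = 226.81.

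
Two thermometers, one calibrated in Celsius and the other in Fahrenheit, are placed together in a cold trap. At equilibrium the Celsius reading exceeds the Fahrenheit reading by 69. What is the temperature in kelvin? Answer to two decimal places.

Let x be the Celsius reading; then the Fahrenheit reading is 1.8·x + 32.
(1.8·x + 32) - x = -69  ⇒  (0.8)·x = -101  ⇒  x = -126.2500°C.
In kelvin: -126.2500 + 273.15 = 146.90 K.

146.90 K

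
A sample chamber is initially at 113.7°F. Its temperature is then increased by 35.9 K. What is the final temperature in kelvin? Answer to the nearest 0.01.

354.44 K

Initial temperature in Celsius: (113.7 - 32) × 5/9 = 45.3889°C.
The 35.9 K change is an interval; Kelvin and Celsius degrees are the same size, so ΔC = +35.9°C.
Final Celsius temperature: 45.3889 + 35.9000 = 81.2889°C.
In kelvin: 81.2889 + 273.15 = 354.44 K.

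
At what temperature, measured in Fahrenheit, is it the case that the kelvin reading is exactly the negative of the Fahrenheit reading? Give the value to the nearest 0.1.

-164.2°F

Let F be the Fahrenheit reading. The kelvin reading is K = 5/9·F + 255.372.
Require K = -1·F: 5/9·F + 255.372 = -1·F.
(14/9)·F = -255.372  ⇒  F = -164.2.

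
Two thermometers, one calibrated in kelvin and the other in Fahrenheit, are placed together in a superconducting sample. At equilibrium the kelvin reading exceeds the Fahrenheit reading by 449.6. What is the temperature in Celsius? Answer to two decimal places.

-260.56°C

Let x be the kelvin reading; then the Fahrenheit reading is 1.8·x - 459.67.
(1.8·x - 459.67) - x = -449.6  ⇒  (0.8)·x = 10.07  ⇒  x = 12.5875 K.
In Celsius: 12.5875 - 273.15 = -260.56°C.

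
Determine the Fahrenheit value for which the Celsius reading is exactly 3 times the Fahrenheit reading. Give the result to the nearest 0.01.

Let F be the Fahrenheit reading. The Celsius reading is C = 5/9·F - 17.7778.
Require C = 3·F: 5/9·F - 17.7778 = 3·F.
(-22/9)·F = 17.7778  ⇒  F = -7.27.

-7.27°F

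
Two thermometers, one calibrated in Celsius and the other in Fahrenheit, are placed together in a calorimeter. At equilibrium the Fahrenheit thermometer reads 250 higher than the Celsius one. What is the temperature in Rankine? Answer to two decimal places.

Let x be the Celsius reading; then the Fahrenheit reading is 1.8·x + 32.
(1.8·x + 32) - x = 250  ⇒  (0.8)·x = 218  ⇒  x = 272.5000°C.
In Rankine: 272.5000 × 1.8 + 491.67 = 982.17°R.

982.17°R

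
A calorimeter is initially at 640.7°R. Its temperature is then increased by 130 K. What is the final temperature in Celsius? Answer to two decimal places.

Initial temperature in Celsius: (640.7 - 491.67) × 5/9 = 82.7944°C.
The 130 K change is an interval; Kelvin and Celsius degrees are the same size, so ΔC = +130°C.
Final Celsius temperature: 82.7944 + 130.0000 = 212.7944°C.

212.79°C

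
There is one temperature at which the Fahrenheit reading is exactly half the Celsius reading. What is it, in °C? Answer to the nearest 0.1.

-24.6°C

Let C be the Celsius reading. The Fahrenheit reading is F = 1.8·C + 32.
Require F = 0.5·C: 1.8·C + 32 = 0.5·C.
(1.3)·C = -32  ⇒  C = -24.6.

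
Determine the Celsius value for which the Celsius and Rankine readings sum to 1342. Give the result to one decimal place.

Let C be the Celsius reading. The Rankine reading is R = 1.8·C + 491.67.
Require C + R = 1342: (2.8)·C + 491.67 = 1342.
C = (1342 - 491.67) / (2.8) = 303.7.

303.7°C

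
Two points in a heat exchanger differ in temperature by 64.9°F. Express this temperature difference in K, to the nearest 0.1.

Only the scale ratio 5/9 matters for a change in temperature.
64.9 × 5/9 = 36.1.

36.1 K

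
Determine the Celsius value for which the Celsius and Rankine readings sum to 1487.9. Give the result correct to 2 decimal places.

Let C be the Celsius reading. The Rankine reading is R = 1.8·C + 491.67.
Require C + R = 1487.9: (2.8)·C + 491.67 = 1487.9.
C = (1487.9 - 491.67) / (2.8) = 355.80.

355.80°C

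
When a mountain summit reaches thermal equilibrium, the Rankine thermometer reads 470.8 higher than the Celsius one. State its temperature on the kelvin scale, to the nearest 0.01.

Let x be the Celsius reading; then the Rankine reading is 1.8·x + 491.67.
(1.8·x + 491.67) - x = 470.8  ⇒  (0.8)·x = -20.87  ⇒  x = -26.0875°C.
In kelvin: -26.0875 + 273.15 = 247.06 K.

247.06 K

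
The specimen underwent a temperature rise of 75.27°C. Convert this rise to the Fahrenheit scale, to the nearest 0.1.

Only the scale ratio 1.8 matters for a change in temperature.
75.27 × 1.8 = 135.5.

135.5°F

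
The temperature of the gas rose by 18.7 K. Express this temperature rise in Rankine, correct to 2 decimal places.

An interval of 1 K corresponds to 1.8°R.
18.7 × 1.8 = 33.66.

33.66°R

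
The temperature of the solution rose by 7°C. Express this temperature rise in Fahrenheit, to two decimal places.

Only the scale ratio 1.8 matters for a change in temperature.
7 × 1.8 = 12.60.

12.60°F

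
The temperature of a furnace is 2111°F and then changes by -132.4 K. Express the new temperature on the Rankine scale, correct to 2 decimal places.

2332.35°R

Initial temperature in Celsius: (2111 - 32) × 5/9 = 1155.0000°C.
The 132.4 K change is an interval; Kelvin and Celsius degrees are the same size, so ΔC = -132.4°C.
Final Celsius temperature: 1155.0000 - 132.4000 = 1022.6000°C.
In Rankine: 1022.6000 × 1.8 + 491.67 = 2332.35°R.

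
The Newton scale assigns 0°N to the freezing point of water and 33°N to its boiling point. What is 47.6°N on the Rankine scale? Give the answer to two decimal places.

Linear interpolation between the fixed points: C = (47.6 - 0) × 100 / (33 - 0) = 144.2424°C.
Then 144.2424 × 1.8 + 491.67 = 751.31°R.

751.31°R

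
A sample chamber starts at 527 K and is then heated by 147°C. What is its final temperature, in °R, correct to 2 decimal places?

1213.20°R

Initial temperature in Celsius: 527 - 273.15 = 253.8500°C.
Final Celsius temperature: 253.8500 + 147.0000 = 400.8500°C.
In Rankine: 400.8500 × 1.8 + 491.67 = 1213.20°R.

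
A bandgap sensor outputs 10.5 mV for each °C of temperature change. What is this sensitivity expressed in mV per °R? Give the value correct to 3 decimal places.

The quantity depends on a temperature interval, so only the ratio of degree sizes applies; the offset between the scales is irrelevant.
A change of 1°R is a change of 5/9°C, so per °R the value is 10.5 × 5/9 = 5.833.

5.833 mV per °R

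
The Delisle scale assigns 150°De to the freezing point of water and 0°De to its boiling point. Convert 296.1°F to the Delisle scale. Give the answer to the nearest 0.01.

First in Celsius: (296.1 - 32) × 5/9 = 146.7222°C.
Linearly onto the Delisle scale: 150 + (146.7222 / 100) × (0 - 150) = -70.08°De.

-70.08°De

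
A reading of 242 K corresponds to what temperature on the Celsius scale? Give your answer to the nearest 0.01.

In Celsius: 242 - 273.15 = -31.1500°C.

-31.15°C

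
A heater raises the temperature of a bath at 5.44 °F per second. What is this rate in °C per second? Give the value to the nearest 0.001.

The quantity depends on a temperature interval, so only the ratio of degree sizes applies; the offset between the scales is irrelevant.
A change of 1°F is a change of 5/9°C, so 5.44 × 5/9 = 3.022.

3.022 °C/second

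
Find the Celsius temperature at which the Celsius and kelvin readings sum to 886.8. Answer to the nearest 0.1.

Let C be the Celsius reading. The kelvin reading is K = 1·C + 273.15.
Require C + K = 886.8: (2)·C + 273.15 = 886.8.
C = (886.8 - 273.15) / (2) = 306.8.

306.8°C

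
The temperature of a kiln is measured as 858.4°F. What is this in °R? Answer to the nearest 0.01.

1318.07°R

In Celsius: (858.4 - 32) × 5/9 = 459.1111°C.
In Rankine: 459.1111 × 1.8 + 491.67 = 1318.07°R.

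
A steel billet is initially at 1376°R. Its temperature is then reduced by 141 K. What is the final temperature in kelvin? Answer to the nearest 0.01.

623.44 K

Initial temperature in Celsius: (1376 - 491.67) × 5/9 = 491.2944°C.
The 141 K change is an interval; Kelvin and Celsius degrees are the same size, so ΔC = -141°C.
Final Celsius temperature: 491.2944 - 141.0000 = 350.2944°C.
In kelvin: 350.2944 + 273.15 = 623.44 K.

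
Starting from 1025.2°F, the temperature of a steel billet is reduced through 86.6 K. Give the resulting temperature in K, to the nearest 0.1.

Initial temperature in Celsius: (1025.2 - 32) × 5/9 = 551.7778°C.
The 86.6 K change is an interval; Kelvin and Celsius degrees are the same size, so ΔC = -86.6°C.
Final Celsius temperature: 551.7778 - 86.6000 = 465.1778°C.
In kelvin: 465.1778 + 273.15 = 738.3 K.

738.3 K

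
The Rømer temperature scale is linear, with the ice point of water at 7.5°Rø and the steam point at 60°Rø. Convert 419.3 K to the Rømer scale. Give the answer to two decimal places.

84.23°Rø

First in Celsius: 419.3 - 273.15 = 146.1500°C.
Linearly onto the Rømer scale: 7.5 + (146.1500 / 100) × (60 - 7.5) = 84.23°Rø.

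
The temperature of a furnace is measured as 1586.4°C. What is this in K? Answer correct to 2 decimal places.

In kelvin: 1586.4000 + 273.15 = 1859.55 K.

1859.55 K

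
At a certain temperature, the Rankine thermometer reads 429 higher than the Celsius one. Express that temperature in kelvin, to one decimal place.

194.8 K

Let x be the Celsius reading; then the Rankine reading is 1.8·x + 491.67.
(1.8·x + 491.67) - x = 429  ⇒  (0.8)·x = -62.67  ⇒  x = -78.3375°C.
In kelvin: -78.3375 + 273.15 = 194.8 K.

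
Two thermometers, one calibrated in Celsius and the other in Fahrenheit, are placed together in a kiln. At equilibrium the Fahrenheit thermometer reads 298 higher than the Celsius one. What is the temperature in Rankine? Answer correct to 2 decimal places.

1090.17°R

Let x be the Celsius reading; then the Fahrenheit reading is 1.8·x + 32.
(1.8·x + 32) - x = 298  ⇒  (0.8)·x = 266  ⇒  x = 332.5000°C.
In Rankine: 332.5000 × 1.8 + 491.67 = 1090.17°R.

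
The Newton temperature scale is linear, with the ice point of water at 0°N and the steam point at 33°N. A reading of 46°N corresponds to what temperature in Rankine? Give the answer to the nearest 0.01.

Linear interpolation between the fixed points: C = (46 - 0) × 100 / (33 - 0) = 139.3939°C.
Then 139.3939 × 1.8 + 491.67 = 742.58°R.

742.58°R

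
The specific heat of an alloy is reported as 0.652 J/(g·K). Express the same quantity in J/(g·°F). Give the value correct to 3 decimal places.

The quantity depends on a temperature interval, so only the ratio of degree sizes applies; the offset between the scales is irrelevant.
A change of 1°F is a change of 5/9 K, so per °F the value is 0.652 × 5/9 = 0.362.

0.362 J/(g·°F)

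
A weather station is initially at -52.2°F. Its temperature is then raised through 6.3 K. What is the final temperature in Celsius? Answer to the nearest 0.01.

Initial temperature in Celsius: (-52.2 - 32) × 5/9 = -46.7778°C.
The 6.3 K change is an interval; Kelvin and Celsius degrees are the same size, so ΔC = +6.3°C.
Final Celsius temperature: -46.7778 + 6.3000 = -40.4778°C.

-40.48°C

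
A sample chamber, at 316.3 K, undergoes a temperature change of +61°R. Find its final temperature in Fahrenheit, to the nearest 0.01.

170.67°F

Initial temperature in Celsius: 316.3 - 273.15 = 43.1500°C.
The 61°R change is an interval, so only the factor 5/9 applies: +61 × 5/9 = +33.8889°C.
Final Celsius temperature: 43.1500 + 33.8889 = 77.0389°C.
In Fahrenheit: 77.0389 × 1.8 + 32 = 170.67°F.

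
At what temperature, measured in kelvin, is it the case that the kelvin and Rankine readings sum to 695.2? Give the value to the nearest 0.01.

248.29 K

Let K be the kelvin reading. The Rankine reading is R = 1.8·K.
Require K + R = 695.2: (2.8)·K = 695.2.
K = (695.2) / (2.8) = 248.29.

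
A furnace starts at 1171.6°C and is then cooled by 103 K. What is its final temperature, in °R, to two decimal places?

The 103 K change is an interval; Kelvin and Celsius degrees are the same size, so ΔC = -103°C.
Final Celsius temperature: 1171.6000 - 103.0000 = 1068.6000°C.
In Rankine: 1068.6000 × 1.8 + 491.67 = 2415.15°R.

2415.15°R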